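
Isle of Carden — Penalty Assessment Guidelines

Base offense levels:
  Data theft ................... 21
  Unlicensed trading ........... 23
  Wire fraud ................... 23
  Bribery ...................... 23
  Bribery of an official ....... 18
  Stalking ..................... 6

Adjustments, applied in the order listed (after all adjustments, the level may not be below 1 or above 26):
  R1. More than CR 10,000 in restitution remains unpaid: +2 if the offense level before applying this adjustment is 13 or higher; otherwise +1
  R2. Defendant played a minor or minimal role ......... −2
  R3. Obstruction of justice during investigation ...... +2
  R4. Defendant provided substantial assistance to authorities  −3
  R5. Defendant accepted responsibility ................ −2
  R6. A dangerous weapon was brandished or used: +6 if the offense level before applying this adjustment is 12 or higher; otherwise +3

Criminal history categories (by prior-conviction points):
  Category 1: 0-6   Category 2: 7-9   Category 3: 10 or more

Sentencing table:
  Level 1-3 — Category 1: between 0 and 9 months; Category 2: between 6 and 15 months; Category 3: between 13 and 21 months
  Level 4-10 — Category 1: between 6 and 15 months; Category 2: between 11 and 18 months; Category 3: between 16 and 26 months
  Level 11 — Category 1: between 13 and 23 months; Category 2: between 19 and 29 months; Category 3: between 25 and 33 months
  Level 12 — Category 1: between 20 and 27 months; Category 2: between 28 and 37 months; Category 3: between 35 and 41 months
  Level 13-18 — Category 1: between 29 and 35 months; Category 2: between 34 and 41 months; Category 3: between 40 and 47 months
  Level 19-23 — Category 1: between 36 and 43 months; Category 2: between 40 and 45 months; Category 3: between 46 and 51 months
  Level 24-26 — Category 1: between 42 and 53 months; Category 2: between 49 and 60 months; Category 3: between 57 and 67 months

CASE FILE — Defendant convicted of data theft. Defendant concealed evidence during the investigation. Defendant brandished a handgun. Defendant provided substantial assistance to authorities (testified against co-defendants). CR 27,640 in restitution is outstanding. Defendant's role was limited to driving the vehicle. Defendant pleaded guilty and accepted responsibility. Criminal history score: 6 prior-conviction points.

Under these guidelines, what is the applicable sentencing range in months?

42-53 months

Base offense level for data theft: 21.
R1 applies (level before this adjustment is 21 ≥ 13, so +2): 21 + 2 = 23.
R2 applies: 23 − 2 = 21.
R3 applies: 21 + 2 = 23.
R4 applies: 23 − 3 = 20.
R5 applies: 20 − 2 = 18.
R6 applies (level before this adjustment is 18 ≥ 12, so +6): 18 + 6 = 24.
Final offense level: 24.
Criminal history: 6 prior points → Category 1 (0-6).
Level 24 falls in the 24-26 band.
Grid: Level 24-26 × Category 1 = 42-53 months.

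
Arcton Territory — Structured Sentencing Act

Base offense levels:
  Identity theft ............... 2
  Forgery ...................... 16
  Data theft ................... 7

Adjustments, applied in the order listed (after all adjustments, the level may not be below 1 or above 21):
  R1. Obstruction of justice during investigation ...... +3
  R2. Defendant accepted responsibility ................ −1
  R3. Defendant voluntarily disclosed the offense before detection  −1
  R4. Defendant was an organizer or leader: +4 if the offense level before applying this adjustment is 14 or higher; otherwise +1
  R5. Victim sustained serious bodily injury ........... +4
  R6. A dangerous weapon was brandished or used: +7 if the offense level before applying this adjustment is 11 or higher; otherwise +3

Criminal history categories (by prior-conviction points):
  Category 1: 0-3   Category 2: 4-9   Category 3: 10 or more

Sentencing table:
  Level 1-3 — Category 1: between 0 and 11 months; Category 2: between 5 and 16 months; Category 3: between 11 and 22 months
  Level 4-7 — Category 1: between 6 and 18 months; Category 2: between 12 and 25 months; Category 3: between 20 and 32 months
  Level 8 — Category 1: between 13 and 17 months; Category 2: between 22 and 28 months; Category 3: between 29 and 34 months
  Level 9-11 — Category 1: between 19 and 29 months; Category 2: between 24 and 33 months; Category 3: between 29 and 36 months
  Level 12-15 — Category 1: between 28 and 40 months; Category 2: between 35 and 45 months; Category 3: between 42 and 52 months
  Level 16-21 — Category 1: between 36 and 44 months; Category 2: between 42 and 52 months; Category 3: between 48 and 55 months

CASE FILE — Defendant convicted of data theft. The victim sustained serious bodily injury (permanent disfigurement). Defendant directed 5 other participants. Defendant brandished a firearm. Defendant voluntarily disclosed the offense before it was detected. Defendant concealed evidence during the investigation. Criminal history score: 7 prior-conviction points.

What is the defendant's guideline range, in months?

42-52 months

Base offense level for data theft: 7.
R1 applies: 7 + 3 = 10.
R3 applies: 10 − 1 = 9.
R4 applies (level before this adjustment is 9 < 14, so +1): 9 + 1 = 10.
R5 applies: 10 + 4 = 14.
R6 applies (level before this adjustment is 14 ≥ 11, so +7): 14 + 7 = 21.
Final offense level: 21.
Criminal history: 7 prior points → Category 2 (4-9).
Level 21 falls in the 16-21 band.
Grid: Level 16-21 × Category 2 = 42-52 months.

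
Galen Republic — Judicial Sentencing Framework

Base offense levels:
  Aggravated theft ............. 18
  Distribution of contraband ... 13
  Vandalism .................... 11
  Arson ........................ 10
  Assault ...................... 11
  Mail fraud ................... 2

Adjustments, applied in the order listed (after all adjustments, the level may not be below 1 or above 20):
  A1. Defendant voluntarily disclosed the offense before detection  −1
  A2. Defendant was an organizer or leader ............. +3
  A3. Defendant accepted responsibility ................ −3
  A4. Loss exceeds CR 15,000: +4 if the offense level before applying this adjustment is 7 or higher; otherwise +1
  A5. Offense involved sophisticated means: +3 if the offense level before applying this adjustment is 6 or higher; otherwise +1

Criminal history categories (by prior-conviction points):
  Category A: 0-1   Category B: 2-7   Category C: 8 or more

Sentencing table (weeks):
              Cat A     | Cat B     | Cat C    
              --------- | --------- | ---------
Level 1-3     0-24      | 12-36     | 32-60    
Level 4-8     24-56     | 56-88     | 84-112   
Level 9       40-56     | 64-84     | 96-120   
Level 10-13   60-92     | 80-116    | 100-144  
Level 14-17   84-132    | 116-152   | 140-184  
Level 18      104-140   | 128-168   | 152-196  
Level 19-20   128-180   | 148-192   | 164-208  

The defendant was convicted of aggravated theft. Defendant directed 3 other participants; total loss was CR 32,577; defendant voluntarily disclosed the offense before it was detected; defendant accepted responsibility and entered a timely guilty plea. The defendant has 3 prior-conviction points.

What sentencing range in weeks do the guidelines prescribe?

148-192 weeks

Base offense level for aggravated theft: 18.
A1 applies: 18 − 1 = 17.
A2 applies: 17 + 3 = 20.
A3 applies: 20 − 3 = 17.
A4 applies (level before this adjustment is 17 ≥ 7, so +4): 17 + 4 = 21.
A5 does not apply.
Level 21 exceeds the maximum of 20; capped at 20.
Final offense level: 20.
Criminal history: 3 prior points → Category B (2-7).
Level 20 falls in the 19-20 band.
Grid: Level 19-20 × Category B = 148-192 weeks.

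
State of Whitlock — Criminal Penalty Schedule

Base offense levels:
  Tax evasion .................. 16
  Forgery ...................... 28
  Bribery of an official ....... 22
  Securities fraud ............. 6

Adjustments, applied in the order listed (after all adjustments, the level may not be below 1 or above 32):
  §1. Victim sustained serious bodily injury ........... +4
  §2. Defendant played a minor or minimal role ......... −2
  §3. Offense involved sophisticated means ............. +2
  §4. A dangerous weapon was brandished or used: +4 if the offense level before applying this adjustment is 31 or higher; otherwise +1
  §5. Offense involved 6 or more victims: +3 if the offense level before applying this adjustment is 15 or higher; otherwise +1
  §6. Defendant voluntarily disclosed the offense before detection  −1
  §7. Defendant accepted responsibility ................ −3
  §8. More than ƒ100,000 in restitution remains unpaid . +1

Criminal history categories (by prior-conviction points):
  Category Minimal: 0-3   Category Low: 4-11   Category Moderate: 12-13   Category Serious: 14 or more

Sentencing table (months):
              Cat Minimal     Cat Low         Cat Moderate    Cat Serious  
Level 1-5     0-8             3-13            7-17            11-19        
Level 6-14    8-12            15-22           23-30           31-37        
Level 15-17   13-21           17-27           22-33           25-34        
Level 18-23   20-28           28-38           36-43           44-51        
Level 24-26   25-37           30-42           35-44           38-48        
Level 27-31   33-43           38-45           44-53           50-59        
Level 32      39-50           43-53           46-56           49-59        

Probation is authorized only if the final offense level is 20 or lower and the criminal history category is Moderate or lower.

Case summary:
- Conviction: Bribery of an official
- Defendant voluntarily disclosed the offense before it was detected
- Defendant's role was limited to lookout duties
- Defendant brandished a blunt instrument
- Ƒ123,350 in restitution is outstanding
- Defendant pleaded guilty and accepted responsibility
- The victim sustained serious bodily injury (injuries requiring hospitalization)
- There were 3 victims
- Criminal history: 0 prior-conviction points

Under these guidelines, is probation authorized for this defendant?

Base offense level for bribery of an official: 22.
§1 applies: 22 + 4 = 26.
§2 applies: 26 − 2 = 24.
§3 does not apply.
§4 applies (level before this adjustment is 24 < 31, so +1): 24 + 1 = 25.
§5 does not apply.
§6 applies: 25 − 1 = 24.
§7 applies: 24 − 3 = 21.
§8 applies: 21 + 1 = 22.
Final offense level: 22.
Criminal history: 0 prior points → Category Minimal (0-3).
Level 22 falls in the 18-23 band.
Grid: Level 18-23 × Category Minimal = 20-28 months.
Probation check: level 22 > 20 and category Minimal ≤ Moderate → not eligible.

No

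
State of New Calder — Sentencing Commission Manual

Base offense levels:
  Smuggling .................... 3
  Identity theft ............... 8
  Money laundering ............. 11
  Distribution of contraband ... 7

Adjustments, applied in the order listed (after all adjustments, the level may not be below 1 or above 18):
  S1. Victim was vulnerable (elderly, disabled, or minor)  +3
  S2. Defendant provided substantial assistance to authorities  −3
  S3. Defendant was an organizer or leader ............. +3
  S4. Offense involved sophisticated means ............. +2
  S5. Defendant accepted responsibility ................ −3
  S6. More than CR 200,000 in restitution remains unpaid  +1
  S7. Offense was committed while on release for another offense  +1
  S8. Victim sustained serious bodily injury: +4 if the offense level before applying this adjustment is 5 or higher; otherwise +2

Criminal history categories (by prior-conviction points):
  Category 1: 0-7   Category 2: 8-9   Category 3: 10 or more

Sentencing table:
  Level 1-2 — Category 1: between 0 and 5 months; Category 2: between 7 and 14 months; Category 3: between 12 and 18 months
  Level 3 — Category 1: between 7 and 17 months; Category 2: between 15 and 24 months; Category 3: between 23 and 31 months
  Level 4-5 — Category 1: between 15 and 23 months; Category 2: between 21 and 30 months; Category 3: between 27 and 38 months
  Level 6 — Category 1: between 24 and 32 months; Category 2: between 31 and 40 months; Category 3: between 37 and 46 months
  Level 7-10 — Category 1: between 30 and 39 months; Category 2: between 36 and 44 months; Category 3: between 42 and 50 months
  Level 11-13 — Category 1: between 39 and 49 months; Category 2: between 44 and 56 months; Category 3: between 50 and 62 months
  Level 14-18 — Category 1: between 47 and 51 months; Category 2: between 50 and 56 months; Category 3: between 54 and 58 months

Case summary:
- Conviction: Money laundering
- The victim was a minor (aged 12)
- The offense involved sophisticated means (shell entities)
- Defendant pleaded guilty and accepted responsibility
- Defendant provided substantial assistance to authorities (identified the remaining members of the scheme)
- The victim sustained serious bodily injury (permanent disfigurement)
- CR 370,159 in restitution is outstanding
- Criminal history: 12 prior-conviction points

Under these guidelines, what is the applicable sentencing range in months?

54-58 months

Base offense level for money laundering: 11.
S1 applies: 11 + 3 = 14.
S2 applies: 14 − 3 = 11.
S3 does not apply.
S4 applies: 11 + 2 = 13.
S5 applies: 13 − 3 = 10.
S6 applies: 10 + 1 = 11.
S8 applies (level before this adjustment is 11 ≥ 5, so +4): 11 + 4 = 15.
Final offense level: 15.
Criminal history: 12 prior points → Category 3 (10+).
Level 15 falls in the 14-18 band.
Grid: Level 14-18 × Category 3 = 54-58 months.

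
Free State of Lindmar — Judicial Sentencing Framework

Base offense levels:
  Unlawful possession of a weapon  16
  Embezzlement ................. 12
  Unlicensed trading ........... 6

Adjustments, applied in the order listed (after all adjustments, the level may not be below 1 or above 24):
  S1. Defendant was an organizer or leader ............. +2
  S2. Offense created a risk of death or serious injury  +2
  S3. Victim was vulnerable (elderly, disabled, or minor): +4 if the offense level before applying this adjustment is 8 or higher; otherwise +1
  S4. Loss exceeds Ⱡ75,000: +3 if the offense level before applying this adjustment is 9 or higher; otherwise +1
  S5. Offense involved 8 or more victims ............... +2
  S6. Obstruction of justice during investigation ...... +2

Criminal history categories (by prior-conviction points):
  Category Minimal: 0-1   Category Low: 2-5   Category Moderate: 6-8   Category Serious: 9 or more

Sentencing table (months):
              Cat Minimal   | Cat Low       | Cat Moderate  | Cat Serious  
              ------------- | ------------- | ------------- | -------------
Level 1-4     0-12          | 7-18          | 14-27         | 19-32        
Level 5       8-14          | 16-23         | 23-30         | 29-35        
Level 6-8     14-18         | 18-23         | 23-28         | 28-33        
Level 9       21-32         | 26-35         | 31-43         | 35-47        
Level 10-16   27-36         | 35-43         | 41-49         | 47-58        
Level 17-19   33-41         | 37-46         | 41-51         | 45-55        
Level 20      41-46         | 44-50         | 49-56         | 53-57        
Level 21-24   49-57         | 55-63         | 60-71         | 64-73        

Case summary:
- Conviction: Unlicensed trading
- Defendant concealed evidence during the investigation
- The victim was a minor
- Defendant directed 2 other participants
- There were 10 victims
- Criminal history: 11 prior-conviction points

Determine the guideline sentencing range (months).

47-58 months

Base offense level for unlicensed trading: 6.
S1 applies: 6 + 2 = 8.
S2 does not apply.
S3 applies (level before this adjustment is 8 ≥ 8, so +4): 8 + 4 = 12.
S4 does not apply.
S5 applies: 12 + 2 = 14.
S6 applies: 14 + 2 = 16.
Final offense level: 16.
Criminal history: 11 prior points → Category Serious (9+).
Level 16 falls in the 10-16 band.
Grid: Level 10-16 × Category Serious = 47-58 months.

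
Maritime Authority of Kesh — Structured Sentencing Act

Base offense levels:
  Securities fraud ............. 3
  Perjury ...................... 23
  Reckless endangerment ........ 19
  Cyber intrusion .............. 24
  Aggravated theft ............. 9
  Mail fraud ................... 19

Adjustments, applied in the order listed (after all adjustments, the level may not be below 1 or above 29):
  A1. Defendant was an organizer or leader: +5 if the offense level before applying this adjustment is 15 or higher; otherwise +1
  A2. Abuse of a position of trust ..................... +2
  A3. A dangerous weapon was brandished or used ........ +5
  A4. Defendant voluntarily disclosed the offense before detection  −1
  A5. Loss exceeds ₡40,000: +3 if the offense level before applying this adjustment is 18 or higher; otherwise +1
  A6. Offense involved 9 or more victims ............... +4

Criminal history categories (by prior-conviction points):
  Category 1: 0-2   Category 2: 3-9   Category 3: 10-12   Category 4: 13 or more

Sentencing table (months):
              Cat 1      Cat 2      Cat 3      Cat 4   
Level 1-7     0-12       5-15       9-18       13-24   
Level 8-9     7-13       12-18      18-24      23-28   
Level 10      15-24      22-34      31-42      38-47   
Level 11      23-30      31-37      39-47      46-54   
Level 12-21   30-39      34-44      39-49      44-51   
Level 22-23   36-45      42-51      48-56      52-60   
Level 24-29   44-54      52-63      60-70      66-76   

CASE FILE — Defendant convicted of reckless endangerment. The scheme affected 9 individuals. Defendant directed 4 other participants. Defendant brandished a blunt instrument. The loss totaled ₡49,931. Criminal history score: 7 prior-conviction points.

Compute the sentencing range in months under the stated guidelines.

Base offense level for reckless endangerment: 19.
A1 applies (level before this adjustment is 19 ≥ 15, so +5): 19 + 5 = 24.
A3 applies: 24 + 5 = 29.
A4 does not apply.
A5 applies (level before this adjustment is 29 ≥ 18, so +3): 29 + 3 = 32.
A6 applies: 32 + 4 = 36.
Level 36 exceeds the maximum of 29; capped at 29.
Final offense level: 29.
Criminal history: 7 prior points → Category 2 (3-9).
Level 29 falls in the 24-29 band.
Grid: Level 24-29 × Category 2 = 52-63 months.

52-63 months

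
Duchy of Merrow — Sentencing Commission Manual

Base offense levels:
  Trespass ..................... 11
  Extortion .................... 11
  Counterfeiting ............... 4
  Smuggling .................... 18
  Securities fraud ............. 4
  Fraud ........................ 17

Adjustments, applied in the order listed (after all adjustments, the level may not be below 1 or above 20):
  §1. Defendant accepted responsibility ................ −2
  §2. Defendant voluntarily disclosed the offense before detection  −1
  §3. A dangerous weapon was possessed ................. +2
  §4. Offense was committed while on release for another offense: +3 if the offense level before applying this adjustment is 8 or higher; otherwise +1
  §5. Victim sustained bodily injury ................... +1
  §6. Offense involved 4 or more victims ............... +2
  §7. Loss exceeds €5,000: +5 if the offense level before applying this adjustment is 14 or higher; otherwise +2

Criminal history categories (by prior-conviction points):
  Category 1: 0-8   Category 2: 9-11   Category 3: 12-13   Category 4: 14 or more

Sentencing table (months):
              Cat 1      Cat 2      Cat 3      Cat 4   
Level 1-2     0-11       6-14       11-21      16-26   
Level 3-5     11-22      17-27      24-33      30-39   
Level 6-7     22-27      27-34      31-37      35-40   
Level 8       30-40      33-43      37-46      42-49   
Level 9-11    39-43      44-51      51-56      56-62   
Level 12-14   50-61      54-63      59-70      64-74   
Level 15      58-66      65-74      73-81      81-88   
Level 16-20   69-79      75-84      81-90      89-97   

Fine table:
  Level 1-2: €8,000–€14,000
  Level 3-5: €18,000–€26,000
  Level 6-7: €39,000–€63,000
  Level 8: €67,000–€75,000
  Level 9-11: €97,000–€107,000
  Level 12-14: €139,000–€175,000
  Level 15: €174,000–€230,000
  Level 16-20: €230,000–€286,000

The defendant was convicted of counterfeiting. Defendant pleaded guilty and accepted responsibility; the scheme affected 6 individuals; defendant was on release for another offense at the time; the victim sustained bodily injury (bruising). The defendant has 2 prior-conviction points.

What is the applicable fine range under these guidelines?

€39,000–€63,000

Base offense level for counterfeiting: 4.
§1 applies: 4 − 2 = 2.
§3 does not apply.
§4 applies (level before this adjustment is 2 < 8, so +1): 2 + 1 = 3.
§5 applies: 3 + 1 = 4.
§6 applies: 4 + 2 = 6.
Final offense level: 6.
Level 6 falls in the 6-7 band.
Fine table: Level 6-7 → €39,000–€63,000.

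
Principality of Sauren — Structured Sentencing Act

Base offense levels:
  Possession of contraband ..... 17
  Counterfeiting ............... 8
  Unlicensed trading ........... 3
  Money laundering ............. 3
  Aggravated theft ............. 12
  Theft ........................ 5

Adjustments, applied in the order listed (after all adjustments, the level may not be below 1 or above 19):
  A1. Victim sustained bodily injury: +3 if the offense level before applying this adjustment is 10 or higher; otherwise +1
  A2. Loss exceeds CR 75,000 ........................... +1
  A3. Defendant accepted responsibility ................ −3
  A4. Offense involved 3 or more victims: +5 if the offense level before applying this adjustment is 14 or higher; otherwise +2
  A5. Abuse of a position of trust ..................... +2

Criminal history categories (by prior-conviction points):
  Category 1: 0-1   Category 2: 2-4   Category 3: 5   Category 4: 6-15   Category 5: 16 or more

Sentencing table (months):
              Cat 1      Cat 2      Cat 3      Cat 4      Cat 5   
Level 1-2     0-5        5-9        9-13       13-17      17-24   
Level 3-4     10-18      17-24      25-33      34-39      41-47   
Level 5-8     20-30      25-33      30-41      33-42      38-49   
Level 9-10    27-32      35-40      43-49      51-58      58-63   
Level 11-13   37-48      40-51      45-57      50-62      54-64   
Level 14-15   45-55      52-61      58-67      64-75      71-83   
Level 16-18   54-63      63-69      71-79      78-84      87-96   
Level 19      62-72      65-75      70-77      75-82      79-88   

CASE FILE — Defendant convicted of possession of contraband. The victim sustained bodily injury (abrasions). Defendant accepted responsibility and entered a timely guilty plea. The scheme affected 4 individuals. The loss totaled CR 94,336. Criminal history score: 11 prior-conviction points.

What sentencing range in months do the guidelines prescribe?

Base offense level for possession of contraband: 17.
A1 applies (level before this adjustment is 17 ≥ 10, so +3): 17 + 3 = 20.
A2 applies: 20 + 1 = 21.
A3 applies: 21 − 3 = 18.
A4 applies (level before this adjustment is 18 ≥ 14, so +5): 18 + 5 = 23.
A5 does not apply.
Level 23 exceeds the maximum of 19; capped at 19.
Final offense level: 19.
Criminal history: 11 prior points → Category 4 (6-15).
Level 19 falls in the 19 band.
Grid: Level 19 × Category 4 = 75-82 months.

75-82 months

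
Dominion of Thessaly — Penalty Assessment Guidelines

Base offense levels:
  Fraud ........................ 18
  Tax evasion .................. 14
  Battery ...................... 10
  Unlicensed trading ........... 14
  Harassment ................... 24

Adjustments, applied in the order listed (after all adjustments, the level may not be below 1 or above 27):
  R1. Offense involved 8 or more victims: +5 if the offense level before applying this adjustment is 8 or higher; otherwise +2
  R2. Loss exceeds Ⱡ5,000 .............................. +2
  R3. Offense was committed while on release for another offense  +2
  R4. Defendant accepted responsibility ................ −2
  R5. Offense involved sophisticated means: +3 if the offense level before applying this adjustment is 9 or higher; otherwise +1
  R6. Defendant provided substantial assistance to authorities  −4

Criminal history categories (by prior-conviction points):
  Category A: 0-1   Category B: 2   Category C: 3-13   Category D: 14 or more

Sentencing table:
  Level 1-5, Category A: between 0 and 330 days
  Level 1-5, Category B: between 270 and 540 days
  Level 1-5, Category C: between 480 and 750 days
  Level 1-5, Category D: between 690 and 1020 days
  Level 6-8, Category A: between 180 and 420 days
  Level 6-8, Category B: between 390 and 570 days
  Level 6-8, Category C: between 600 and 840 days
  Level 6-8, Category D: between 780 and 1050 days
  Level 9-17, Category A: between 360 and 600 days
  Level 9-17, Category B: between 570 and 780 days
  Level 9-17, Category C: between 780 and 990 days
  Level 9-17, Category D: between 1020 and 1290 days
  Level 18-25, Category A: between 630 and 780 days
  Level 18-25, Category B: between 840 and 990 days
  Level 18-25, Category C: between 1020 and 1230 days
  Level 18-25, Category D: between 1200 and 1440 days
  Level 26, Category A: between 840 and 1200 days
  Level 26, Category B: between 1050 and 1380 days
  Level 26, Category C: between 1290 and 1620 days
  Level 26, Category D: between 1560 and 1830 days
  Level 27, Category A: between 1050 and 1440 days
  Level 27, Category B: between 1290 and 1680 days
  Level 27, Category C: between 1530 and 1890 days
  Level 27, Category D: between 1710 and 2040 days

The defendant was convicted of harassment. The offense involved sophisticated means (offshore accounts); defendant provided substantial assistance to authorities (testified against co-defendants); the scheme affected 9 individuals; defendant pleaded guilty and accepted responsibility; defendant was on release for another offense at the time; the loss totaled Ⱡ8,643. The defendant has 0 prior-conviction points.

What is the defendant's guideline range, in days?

1050-1440 days

Base offense level for harassment: 24.
R1 applies (level before this adjustment is 24 ≥ 8, so +5): 24 + 5 = 29.
R2 applies: 29 + 2 = 31.
R3 applies: 31 + 2 = 33.
R4 applies: 33 − 2 = 31.
R5 applies (level before this adjustment is 31 ≥ 9, so +3): 31 + 3 = 34.
R6 applies: 34 − 4 = 30.
Level 30 exceeds the maximum of 27; capped at 27.
Final offense level: 27.
Criminal history: 0 prior points → Category A (0-1).
Level 27 falls in the 27 band.
Grid: Level 27 × Category A = 1050-1440 days.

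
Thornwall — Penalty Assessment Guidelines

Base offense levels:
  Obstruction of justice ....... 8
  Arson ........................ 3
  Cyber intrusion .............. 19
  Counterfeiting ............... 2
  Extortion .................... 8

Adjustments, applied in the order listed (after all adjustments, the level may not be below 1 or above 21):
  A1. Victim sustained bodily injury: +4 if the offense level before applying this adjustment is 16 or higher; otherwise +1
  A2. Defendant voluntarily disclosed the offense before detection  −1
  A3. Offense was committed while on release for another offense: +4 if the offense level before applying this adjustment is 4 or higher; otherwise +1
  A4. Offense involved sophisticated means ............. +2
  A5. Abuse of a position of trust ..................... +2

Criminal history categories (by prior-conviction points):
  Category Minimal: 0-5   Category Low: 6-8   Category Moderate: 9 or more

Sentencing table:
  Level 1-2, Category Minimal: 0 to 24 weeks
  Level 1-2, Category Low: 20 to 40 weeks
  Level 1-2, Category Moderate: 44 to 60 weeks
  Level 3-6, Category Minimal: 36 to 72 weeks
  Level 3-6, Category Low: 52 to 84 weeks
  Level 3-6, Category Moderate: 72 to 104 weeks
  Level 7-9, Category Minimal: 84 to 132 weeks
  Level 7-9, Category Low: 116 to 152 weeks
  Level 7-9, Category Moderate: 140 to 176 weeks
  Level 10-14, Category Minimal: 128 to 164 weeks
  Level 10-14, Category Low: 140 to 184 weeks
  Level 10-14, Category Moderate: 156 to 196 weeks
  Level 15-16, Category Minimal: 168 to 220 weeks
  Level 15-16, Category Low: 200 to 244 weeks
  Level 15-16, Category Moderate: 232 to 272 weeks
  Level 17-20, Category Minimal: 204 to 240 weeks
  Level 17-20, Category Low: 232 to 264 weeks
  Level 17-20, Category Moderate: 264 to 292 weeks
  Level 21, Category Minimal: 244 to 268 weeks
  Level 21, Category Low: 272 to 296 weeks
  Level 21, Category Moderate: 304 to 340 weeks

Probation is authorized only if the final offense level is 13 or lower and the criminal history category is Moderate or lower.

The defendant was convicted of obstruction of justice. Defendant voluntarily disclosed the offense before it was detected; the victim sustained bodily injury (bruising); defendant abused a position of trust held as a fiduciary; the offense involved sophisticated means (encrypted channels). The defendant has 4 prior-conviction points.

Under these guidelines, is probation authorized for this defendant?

Base offense level for obstruction of justice: 8.
A1 applies (level before this adjustment is 8 < 16, so +1): 8 + 1 = 9.
A2 applies: 9 − 1 = 8.
A3 does not apply.
A4 applies: 8 + 2 = 10.
A5 applies: 10 + 2 = 12.
Final offense level: 12.
Criminal history: 4 prior points → Category Minimal (0-5).
Level 12 falls in the 10-14 band.
Grid: Level 10-14 × Category Minimal = 128-164 weeks.
Probation check: level 12 ≤ 13 and category Minimal ≤ Moderate → eligible.

Yes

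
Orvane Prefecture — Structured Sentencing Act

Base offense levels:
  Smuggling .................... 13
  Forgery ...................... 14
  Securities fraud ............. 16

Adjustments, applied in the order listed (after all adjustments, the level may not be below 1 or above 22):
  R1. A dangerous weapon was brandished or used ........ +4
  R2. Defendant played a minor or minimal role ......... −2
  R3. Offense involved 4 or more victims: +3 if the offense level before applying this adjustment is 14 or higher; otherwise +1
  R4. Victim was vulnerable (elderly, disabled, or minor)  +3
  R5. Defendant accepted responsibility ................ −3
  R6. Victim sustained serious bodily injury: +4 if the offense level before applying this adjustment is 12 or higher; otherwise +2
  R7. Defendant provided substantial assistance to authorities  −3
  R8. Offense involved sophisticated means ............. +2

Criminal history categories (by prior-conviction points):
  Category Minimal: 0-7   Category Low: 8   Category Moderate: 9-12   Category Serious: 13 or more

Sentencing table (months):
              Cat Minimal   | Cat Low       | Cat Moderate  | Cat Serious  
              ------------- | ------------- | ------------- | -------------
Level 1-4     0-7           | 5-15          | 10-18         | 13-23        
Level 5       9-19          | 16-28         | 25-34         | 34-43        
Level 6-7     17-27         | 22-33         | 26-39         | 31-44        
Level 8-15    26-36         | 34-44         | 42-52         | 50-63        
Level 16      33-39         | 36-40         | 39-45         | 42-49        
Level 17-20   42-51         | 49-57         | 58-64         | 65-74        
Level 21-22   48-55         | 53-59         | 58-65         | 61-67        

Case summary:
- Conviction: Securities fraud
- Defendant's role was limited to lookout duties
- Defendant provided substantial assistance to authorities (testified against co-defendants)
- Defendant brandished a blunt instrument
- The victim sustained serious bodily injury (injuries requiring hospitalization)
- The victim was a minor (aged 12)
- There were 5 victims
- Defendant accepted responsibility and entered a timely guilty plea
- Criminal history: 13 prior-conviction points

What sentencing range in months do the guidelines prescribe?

Base offense level for securities fraud: 16.
R1 applies: 16 + 4 = 20.
R2 applies: 20 − 2 = 18.
R3 applies (level before this adjustment is 18 ≥ 14, so +3): 18 + 3 = 21.
R4 applies: 21 + 3 = 24.
R5 applies: 24 − 3 = 21.
R6 applies (level before this adjustment is 21 ≥ 12, so +4): 21 + 4 = 25.
R7 applies: 25 − 3 = 22.
Final offense level: 22.
Criminal history: 13 prior points → Category Serious (13+).
Level 22 falls in the 21-22 band.
Grid: Level 21-22 × Category Serious = 61-67 months.

61-67 months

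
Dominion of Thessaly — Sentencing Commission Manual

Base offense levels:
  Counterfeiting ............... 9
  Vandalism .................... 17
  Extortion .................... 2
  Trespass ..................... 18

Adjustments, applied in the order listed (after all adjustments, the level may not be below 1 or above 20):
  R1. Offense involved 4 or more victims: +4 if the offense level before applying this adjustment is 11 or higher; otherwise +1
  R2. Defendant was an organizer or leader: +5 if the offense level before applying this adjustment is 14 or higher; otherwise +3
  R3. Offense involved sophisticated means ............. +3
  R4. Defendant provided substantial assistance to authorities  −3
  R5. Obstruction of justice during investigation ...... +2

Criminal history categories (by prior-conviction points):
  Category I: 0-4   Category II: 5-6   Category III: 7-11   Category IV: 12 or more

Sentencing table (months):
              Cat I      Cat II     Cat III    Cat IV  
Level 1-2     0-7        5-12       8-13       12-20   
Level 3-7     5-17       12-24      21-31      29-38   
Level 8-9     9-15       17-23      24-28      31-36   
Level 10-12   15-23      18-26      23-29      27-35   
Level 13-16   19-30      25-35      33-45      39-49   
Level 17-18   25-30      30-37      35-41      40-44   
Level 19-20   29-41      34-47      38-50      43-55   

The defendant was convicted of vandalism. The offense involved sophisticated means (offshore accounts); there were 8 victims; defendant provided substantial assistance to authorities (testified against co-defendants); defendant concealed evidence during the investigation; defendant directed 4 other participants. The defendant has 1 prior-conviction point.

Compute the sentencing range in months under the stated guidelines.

Base offense level for vandalism: 17.
R1 applies (level before this adjustment is 17 ≥ 11, so +4): 17 + 4 = 21.
R2 applies (level before this adjustment is 21 ≥ 14, so +5): 21 + 5 = 26.
R3 applies: 26 + 3 = 29.
R4 applies: 29 − 3 = 26.
R5 applies: 26 + 2 = 28.
Level 28 exceeds the maximum of 20; capped at 20.
Final offense level: 20.
Criminal history: 1 prior point → Category I (0-4).
Level 20 falls in the 19-20 band.
Grid: Level 19-20 × Category I = 29-41 months.

29-41 months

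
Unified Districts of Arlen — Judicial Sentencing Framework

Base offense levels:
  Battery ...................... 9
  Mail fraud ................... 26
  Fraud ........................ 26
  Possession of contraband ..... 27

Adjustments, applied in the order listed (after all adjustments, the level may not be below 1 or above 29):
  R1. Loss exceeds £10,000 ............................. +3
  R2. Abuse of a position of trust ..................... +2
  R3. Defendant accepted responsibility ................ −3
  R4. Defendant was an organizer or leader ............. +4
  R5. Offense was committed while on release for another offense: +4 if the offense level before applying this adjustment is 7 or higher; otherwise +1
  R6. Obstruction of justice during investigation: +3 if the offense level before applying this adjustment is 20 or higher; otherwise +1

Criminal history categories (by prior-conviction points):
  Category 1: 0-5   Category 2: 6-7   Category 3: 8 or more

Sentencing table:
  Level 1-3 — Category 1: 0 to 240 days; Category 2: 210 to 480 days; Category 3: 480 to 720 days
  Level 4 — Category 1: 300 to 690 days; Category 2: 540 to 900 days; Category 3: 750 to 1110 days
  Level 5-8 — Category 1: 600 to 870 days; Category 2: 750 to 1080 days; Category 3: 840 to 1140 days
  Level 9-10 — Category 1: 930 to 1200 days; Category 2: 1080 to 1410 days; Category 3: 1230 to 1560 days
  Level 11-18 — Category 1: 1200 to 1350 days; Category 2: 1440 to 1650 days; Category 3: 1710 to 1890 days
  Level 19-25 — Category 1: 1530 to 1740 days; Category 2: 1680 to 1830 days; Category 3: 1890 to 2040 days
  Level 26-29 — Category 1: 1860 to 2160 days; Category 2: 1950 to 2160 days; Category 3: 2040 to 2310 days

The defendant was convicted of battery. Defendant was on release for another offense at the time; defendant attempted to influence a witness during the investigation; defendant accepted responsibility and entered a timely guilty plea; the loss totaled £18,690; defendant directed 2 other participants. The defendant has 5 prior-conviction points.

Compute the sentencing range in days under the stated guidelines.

Base offense level for battery: 9.
R1 applies: 9 + 3 = 12.
R2 does not apply.
R3 applies: 12 − 3 = 9.
R4 applies: 9 + 4 = 13.
R5 applies (level before this adjustment is 13 ≥ 7, so +4): 13 + 4 = 17.
R6 applies (level before this adjustment is 17 < 20, so +1): 17 + 1 = 18.
Final offense level: 18.
Criminal history: 5 prior points → Category 1 (0-5).
Level 18 falls in the 11-18 band.
Grid: Level 11-18 × Category 1 = 1200-1350 days.

1200-1350 days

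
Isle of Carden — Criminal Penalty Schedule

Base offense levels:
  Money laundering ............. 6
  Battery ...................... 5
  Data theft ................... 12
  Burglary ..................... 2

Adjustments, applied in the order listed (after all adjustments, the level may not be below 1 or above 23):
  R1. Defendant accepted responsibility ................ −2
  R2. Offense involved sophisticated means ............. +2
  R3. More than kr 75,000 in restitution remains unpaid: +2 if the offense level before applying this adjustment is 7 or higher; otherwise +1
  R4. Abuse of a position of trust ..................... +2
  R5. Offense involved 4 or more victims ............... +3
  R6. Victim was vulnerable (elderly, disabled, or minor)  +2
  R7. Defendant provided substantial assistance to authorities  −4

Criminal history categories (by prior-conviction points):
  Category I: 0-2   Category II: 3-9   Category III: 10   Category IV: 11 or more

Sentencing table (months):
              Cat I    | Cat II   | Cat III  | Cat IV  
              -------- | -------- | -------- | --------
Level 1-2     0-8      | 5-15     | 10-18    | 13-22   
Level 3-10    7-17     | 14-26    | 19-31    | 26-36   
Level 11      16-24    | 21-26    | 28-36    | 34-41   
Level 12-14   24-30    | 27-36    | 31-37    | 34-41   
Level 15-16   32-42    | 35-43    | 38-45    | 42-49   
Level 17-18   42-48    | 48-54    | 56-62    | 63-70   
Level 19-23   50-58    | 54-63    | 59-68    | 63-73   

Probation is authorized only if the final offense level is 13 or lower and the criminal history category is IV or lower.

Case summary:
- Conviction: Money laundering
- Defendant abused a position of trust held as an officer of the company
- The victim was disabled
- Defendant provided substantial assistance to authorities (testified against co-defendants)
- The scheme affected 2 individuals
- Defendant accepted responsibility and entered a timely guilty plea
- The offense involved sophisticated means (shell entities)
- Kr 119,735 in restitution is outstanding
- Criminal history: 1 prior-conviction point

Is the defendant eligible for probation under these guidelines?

Yes

Base offense level for money laundering: 6.
R1 applies: 6 − 2 = 4.
R2 applies: 4 + 2 = 6.
R3 applies (level before this adjustment is 6 < 7, so +1): 6 + 1 = 7.
R4 applies: 7 + 2 = 9.
R5 does not apply.
R6 applies: 9 + 2 = 11.
R7 applies: 11 − 4 = 7.
Final offense level: 7.
Criminal history: 1 prior point → Category I (0-2).
Level 7 falls in the 3-10 band.
Grid: Level 3-10 × Category I = 7-17 months.
Probation check: level 7 ≤ 13 and category I ≤ IV → eligible.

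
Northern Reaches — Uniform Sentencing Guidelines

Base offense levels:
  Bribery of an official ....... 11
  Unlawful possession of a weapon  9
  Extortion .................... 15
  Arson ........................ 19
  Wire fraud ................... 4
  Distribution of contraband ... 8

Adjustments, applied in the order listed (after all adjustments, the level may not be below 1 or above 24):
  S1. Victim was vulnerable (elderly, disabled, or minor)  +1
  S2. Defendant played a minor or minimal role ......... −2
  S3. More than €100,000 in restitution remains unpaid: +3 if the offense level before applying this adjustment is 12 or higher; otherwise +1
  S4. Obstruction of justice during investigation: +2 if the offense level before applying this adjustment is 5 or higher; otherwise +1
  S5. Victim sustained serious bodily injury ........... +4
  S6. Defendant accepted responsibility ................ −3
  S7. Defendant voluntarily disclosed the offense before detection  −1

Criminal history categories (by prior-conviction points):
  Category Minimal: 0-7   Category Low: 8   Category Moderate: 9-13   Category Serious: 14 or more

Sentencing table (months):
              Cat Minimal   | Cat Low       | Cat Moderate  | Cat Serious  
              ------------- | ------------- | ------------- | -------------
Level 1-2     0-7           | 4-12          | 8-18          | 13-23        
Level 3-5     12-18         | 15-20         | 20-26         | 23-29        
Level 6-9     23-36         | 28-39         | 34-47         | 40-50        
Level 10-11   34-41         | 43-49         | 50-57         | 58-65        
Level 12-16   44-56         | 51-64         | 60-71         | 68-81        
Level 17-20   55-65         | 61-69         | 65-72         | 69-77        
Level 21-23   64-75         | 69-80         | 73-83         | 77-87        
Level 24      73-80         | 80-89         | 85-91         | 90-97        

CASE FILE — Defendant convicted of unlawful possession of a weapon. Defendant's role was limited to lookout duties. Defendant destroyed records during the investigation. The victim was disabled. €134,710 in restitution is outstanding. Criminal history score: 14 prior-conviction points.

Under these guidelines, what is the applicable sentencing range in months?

58-65 months

Base offense level for unlawful possession of a weapon: 9.
S1 applies: 9 + 1 = 10.
S2 applies: 10 − 2 = 8.
S3 applies (level before this adjustment is 8 < 12, so +1): 8 + 1 = 9.
S4 applies (level before this adjustment is 9 ≥ 5, so +2): 9 + 2 = 11.
S5 does not apply.
S7 does not apply.
Final offense level: 11.
Criminal history: 14 prior points → Category Serious (14+).
Level 11 falls in the 10-11 band.
Grid: Level 10-11 × Category Serious = 58-65 months.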